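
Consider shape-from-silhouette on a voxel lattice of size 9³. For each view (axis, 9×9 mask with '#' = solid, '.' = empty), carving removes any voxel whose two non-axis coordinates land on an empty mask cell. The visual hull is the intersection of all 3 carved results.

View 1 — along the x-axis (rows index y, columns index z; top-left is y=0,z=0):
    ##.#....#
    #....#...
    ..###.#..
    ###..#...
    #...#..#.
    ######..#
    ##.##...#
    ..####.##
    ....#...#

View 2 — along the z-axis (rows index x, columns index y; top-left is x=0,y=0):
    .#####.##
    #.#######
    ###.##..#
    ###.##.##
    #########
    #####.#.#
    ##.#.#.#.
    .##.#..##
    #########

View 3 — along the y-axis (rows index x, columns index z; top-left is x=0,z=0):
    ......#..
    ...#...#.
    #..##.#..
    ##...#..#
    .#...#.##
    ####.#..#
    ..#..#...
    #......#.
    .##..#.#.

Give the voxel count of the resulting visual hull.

full grid |V| = 729
carve view 1 (along x, YZ-mask fill 37/81): 333 voxels remain
carve view 2 (along z, XY-mask fill 63/81): 251 voxels remain
carve view 3 (along y, XZ-mask fill 29/81): 91 voxels remain

remaining voxels: 91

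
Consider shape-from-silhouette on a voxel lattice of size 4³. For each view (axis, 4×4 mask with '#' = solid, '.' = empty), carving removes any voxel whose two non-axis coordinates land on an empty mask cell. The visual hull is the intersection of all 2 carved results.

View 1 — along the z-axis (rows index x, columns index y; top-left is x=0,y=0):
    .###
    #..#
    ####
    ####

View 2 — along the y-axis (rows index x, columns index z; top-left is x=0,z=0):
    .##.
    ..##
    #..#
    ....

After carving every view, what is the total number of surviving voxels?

18 voxels

before carving: 64 voxels (4×4×4)
  1. axis=2 (XY plane), |mask|=13  ⇒  voxels=52
  2. axis=1 (XZ plane), |mask|=6  ⇒  voxels=18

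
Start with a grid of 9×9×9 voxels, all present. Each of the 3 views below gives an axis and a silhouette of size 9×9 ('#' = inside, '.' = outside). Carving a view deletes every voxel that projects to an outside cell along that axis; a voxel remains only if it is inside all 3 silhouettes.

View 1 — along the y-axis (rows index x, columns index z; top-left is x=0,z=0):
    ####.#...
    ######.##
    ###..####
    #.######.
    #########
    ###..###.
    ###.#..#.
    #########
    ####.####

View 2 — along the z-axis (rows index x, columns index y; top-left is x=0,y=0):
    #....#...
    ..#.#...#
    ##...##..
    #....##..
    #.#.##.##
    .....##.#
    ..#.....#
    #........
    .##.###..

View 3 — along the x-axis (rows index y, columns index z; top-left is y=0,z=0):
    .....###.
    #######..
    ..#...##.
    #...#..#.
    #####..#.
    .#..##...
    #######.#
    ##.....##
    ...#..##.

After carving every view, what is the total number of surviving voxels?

full grid |V| = 729
V1 y: intersect with XZ mask (64 set) -- 576 left
V2 z: intersect with XY mask (29 set) -- 214 left
V3 x: intersect with YZ mask (40 set) -- 100 left

remaining voxels: 100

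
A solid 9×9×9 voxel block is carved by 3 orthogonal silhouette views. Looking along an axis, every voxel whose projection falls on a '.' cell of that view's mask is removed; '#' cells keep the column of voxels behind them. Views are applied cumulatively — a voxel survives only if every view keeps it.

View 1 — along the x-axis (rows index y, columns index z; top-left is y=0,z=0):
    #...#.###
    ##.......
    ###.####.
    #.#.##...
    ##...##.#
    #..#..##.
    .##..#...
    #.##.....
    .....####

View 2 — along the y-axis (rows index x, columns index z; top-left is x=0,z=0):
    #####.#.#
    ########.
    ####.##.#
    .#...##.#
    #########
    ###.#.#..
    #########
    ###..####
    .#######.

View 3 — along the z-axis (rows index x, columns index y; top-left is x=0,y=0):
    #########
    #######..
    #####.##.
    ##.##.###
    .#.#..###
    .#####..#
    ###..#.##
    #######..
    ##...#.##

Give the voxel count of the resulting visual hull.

voxel count = 188

before carving: 729 voxels (9×9×9)
carve view 1 (along x, YZ-mask fill 37/81): 333 voxels remain
carve view 2 (along y, XZ-mask fill 63/81): 265 voxels remain
carve view 3 (along z, XY-mask fill 59/81): 188 voxels remain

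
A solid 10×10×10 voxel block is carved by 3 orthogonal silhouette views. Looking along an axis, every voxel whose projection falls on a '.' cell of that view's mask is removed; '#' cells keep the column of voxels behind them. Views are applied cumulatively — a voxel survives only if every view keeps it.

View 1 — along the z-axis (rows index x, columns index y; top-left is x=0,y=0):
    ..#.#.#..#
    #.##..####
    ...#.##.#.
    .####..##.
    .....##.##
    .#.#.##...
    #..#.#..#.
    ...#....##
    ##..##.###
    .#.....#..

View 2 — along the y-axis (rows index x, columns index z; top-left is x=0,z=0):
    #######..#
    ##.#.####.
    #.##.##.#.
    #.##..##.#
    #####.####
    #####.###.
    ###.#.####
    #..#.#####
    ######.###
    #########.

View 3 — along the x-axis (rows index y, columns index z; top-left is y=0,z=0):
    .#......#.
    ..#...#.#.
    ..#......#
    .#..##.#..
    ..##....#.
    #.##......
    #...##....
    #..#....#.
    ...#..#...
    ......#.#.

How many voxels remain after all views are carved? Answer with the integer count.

initial block: 10^3 = 1000
[1] z-view keeps 45 columns → grid now 450
[2] y-view keeps 77 columns → grid now 343
[3] x-view keeps 27 columns → grid now 96

96 voxels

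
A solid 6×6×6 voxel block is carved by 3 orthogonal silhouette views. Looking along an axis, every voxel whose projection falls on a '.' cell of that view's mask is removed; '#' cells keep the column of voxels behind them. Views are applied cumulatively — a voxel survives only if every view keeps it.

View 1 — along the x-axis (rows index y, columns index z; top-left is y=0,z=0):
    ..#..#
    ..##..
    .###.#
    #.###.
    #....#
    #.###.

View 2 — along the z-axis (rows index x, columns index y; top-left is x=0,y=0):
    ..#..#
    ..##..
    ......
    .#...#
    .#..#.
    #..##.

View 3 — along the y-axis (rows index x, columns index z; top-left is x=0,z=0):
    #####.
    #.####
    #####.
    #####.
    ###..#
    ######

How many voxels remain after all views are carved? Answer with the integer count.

|visual hull| = 31

before carving: 216 voxels (6×6×6)
carve view 1 (along x, YZ-mask fill 18/36): 108 voxels remain
carve view 2 (along z, XY-mask fill 11/36): 34 voxels remain
carve view 3 (along y, XZ-mask fill 30/36): 31 voxels remain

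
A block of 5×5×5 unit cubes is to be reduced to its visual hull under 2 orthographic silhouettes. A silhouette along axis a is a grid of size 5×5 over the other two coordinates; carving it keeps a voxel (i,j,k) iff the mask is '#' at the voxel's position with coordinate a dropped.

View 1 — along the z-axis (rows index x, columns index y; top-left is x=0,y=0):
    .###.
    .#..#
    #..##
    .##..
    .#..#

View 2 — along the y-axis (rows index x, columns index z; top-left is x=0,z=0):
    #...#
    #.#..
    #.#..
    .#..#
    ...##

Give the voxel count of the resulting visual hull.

initial block: 5^3 = 125
V1 z: intersect with XY mask (12 set) -- 60 left
V2 y: intersect with XZ mask (10 set) -- 24 left

24 voxels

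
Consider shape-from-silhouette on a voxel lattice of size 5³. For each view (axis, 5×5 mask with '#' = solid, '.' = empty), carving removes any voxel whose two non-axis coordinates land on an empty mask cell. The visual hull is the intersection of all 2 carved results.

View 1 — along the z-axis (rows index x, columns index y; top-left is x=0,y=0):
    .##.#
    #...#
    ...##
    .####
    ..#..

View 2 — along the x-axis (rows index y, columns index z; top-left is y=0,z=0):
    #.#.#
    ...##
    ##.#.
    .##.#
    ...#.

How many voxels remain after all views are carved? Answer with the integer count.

before carving: 125 voxels (5×5×5)
[1] z-view keeps 12 columns → grid now 60
[2] x-view keeps 12 columns → grid now 26

26 voxels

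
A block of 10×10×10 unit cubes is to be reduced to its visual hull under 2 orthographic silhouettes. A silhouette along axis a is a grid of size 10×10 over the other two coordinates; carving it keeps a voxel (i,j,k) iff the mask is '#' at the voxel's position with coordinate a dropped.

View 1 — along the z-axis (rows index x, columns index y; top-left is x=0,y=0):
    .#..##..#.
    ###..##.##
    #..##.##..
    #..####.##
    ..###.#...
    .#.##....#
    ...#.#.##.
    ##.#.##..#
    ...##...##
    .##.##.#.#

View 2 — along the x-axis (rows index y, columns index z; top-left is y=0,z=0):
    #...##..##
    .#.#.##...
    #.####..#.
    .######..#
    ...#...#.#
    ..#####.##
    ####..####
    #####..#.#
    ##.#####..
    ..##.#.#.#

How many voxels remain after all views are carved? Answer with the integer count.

before carving: 1000 voxels (10×10×10)
step 1: project along z, AND mask (51/100) → |grid| = 510
step 2: project along x, AND mask (59/100) → |grid| = 296

296 voxels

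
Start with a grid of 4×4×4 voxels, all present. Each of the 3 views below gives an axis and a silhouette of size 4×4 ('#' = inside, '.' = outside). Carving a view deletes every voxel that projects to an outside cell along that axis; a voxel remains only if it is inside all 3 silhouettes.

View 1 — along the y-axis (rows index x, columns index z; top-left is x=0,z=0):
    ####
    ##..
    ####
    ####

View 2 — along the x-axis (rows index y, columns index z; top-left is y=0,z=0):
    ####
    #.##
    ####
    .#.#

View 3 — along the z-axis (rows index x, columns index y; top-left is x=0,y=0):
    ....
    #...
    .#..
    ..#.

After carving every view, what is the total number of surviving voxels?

remaining voxels: 9

start: 4×4×4 = 64 voxels
step 1: project along y, AND mask (14/16) → |grid| = 56
step 2: project along x, AND mask (13/16) → |grid| = 45
step 3: project along z, AND mask (3/16) → |grid| = 9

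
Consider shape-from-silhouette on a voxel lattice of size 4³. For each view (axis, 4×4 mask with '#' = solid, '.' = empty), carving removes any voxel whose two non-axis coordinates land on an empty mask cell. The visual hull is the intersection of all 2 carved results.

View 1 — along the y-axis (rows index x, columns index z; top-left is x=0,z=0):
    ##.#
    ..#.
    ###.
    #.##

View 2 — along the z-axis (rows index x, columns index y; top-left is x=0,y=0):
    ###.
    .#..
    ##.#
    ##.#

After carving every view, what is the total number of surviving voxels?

remaining voxels: 28

full grid |V| = 64
  1. axis=1 (XZ plane), |mask|=10  ⇒  voxels=40
  2. axis=2 (XY plane), |mask|=10  ⇒  voxels=28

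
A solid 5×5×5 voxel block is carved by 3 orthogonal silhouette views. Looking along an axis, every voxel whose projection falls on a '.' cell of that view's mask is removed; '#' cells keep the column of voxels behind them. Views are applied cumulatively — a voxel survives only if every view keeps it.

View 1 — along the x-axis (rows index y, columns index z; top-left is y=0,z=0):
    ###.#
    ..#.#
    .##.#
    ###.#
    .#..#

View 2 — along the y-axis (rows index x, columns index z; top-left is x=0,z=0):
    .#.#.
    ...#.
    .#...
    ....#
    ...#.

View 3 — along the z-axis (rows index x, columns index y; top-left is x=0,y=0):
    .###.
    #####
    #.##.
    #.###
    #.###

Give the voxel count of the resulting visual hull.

before carving: 125 voxels (5×5×5)
step 1: project along x, AND mask (15/25) → |grid| = 75
step 2: project along y, AND mask (6/25) → |grid| = 13
step 3: project along z, AND mask (19/25) → |grid| = 9

remaining voxels: 9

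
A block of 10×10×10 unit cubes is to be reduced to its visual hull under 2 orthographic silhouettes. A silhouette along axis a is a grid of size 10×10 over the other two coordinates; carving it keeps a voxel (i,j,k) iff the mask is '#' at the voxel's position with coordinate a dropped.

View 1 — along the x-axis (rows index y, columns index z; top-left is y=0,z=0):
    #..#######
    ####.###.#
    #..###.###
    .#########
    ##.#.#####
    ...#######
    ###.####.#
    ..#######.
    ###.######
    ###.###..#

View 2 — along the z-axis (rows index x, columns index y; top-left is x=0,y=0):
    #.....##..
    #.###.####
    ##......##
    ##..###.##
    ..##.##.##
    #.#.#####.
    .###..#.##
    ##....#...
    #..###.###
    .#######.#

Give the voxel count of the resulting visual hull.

|visual hull| = 462

initial block: 10^3 = 1000
step 1: project along x, AND mask (78/100) → |grid| = 780
step 2: project along z, AND mask (59/100) → |grid| = 462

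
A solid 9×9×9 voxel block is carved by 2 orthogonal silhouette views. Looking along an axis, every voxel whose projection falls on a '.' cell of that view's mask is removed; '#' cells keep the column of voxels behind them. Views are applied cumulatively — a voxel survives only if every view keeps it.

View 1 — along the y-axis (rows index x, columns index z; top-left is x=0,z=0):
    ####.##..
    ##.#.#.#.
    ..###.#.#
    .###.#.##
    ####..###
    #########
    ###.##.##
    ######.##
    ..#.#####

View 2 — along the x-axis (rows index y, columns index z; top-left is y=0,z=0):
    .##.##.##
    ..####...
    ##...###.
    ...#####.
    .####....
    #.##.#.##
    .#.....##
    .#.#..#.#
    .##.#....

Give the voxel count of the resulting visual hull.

full grid |V| = 729
[1] y-view keeps 59 columns → grid now 531
[2] x-view keeps 40 columns → grid now 267

|visual hull| = 267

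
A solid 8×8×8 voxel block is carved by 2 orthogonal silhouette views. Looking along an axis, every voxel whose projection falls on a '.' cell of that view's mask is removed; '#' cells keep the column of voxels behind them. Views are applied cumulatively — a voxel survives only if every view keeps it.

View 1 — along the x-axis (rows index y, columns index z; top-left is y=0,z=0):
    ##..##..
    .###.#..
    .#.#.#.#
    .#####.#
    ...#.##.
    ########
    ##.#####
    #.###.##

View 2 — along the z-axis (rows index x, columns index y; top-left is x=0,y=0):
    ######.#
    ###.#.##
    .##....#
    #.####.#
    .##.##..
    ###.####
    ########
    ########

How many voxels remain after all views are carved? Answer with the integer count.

remaining voxels: 247

before carving: 512 voxels (8×8×8)
after view 1 [x-axis, 42 of 64 cells solid] → remaining = 336
after view 2 [z-axis, 49 of 64 cells solid] → remaining = 247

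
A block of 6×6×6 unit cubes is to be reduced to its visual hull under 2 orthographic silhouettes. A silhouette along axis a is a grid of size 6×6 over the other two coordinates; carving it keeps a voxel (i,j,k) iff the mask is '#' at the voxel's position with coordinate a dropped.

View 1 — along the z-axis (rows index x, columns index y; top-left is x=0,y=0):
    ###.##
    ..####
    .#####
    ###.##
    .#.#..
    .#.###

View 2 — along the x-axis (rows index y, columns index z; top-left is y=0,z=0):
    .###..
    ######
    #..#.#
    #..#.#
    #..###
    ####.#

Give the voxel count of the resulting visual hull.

|visual hull| = 105

initial block: 6^3 = 216
V1 z: intersect with XY mask (25 set) -- 150 left
V2 x: intersect with YZ mask (24 set) -- 105 left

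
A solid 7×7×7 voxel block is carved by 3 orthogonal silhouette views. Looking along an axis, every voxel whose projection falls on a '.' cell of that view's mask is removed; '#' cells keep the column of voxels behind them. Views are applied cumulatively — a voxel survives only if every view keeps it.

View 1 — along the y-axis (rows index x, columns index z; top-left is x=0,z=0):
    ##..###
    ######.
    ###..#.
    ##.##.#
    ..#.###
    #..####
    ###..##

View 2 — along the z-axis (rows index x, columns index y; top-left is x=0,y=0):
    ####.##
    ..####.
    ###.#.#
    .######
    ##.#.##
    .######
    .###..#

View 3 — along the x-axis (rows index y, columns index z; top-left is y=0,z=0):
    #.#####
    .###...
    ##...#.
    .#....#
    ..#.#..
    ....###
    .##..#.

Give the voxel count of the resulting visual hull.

75 voxels

initial block: 7^3 = 343
[1] y-view keeps 34 columns → grid now 238
[2] z-view keeps 36 columns → grid now 174
[3] x-view keeps 22 columns → grid now 75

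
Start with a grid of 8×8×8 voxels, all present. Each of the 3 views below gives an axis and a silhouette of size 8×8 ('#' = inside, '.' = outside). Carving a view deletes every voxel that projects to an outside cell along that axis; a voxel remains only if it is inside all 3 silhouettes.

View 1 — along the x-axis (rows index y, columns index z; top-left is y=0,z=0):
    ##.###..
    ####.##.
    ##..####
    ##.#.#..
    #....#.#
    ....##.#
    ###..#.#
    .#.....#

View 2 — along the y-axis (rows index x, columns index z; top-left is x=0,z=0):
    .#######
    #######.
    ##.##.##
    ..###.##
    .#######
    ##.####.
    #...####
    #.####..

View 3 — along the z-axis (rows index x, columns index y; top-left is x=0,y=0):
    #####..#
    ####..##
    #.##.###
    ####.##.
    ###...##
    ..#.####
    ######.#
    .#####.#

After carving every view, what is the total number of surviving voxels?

before carving: 512 voxels (8×8×8)
step 1: project along x, AND mask (34/64) → |grid| = 272
step 2: project along y, AND mask (48/64) → |grid| = 196
step 3: project along z, AND mask (47/64) → |grid| = 145

remaining voxels: 145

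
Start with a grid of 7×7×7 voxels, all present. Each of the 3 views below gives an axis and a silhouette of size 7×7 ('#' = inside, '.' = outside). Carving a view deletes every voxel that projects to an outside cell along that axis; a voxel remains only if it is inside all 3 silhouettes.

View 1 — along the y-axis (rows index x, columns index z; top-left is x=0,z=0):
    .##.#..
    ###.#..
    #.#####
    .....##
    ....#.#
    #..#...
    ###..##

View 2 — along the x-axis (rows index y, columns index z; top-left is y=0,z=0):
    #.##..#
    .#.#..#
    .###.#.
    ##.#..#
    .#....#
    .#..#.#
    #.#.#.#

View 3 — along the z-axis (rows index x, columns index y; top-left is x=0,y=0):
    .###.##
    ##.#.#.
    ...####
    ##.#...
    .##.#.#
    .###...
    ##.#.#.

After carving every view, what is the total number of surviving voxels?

before carving: 343 voxels (7×7×7)
after view 1 [y-axis, 24 of 49 cells solid] → remaining = 168
after view 2 [x-axis, 24 of 49 cells solid] → remaining = 82
after view 3 [z-axis, 27 of 49 cells solid] → remaining = 46

remaining voxels: 46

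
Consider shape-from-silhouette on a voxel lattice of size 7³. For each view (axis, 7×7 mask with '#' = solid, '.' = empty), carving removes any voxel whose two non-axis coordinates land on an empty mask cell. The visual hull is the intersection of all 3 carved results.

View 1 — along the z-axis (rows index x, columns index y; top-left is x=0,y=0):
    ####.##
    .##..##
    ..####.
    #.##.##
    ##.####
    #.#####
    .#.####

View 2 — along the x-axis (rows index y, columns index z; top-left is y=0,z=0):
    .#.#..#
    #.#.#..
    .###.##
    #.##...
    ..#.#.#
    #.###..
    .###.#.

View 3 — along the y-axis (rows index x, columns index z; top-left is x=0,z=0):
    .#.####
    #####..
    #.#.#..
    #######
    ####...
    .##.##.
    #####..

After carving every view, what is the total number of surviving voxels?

full grid |V| = 343
V1 z: intersect with XY mask (36 set) -- 252 left
V2 x: intersect with YZ mask (25 set) -- 131 left
V3 y: intersect with XZ mask (33 set) -- 95 left

95 voxels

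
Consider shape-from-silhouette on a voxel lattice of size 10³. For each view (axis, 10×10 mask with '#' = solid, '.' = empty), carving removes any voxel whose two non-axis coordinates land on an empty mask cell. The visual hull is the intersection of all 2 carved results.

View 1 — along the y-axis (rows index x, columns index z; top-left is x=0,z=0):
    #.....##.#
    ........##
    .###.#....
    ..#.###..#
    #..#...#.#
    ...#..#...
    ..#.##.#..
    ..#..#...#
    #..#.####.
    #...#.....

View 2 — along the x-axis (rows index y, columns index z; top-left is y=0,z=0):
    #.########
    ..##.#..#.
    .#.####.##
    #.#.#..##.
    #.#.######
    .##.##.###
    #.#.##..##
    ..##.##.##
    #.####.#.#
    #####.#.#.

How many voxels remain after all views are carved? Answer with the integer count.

244 voxels

before carving: 1000 voxels (10×10×10)
step 1: project along y, AND mask (36/100) → |grid| = 360
step 2: project along x, AND mask (66/100) → |grid| = 244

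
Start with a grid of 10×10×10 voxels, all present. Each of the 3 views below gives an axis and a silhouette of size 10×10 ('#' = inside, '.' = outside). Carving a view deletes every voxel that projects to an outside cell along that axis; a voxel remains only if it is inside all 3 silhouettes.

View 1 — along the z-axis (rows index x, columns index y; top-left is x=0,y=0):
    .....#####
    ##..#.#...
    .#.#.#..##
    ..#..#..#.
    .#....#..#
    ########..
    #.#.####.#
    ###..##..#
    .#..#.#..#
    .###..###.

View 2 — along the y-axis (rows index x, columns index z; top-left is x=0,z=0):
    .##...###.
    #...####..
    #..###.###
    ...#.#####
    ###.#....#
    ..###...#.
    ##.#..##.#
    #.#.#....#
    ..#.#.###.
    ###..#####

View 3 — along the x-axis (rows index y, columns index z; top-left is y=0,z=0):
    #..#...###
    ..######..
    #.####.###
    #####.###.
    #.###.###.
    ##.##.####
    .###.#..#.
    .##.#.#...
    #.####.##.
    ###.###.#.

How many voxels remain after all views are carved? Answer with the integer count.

initial block: 10^3 = 1000
step 1: project along z, AND mask (51/100) → |grid| = 510
step 2: project along y, AND mask (55/100) → |grid| = 279
step 3: project along x, AND mask (65/100) → |grid| = 183

183 voxels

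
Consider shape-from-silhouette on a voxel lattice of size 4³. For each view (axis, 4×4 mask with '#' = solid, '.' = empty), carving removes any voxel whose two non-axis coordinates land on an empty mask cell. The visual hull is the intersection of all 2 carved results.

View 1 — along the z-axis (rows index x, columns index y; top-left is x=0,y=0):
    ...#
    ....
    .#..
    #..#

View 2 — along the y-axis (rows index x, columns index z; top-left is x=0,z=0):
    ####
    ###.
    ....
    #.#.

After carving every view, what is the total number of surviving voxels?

|visual hull| = 8

start: 4×4×4 = 64 voxels
step 1: project along z, AND mask (4/16) → |grid| = 16
step 2: project along y, AND mask (9/16) → |grid| = 8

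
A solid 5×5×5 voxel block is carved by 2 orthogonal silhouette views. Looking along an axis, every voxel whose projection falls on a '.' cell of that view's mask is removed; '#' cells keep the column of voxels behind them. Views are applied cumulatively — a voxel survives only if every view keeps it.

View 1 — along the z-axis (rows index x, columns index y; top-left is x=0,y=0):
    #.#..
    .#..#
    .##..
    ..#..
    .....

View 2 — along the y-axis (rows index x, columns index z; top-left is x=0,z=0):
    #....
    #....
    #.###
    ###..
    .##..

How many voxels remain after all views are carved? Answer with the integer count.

full grid |V| = 125
carve view 1 (along z, XY-mask fill 7/25): 35 voxels remain
carve view 2 (along y, XZ-mask fill 11/25): 15 voxels remain

remaining voxels: 15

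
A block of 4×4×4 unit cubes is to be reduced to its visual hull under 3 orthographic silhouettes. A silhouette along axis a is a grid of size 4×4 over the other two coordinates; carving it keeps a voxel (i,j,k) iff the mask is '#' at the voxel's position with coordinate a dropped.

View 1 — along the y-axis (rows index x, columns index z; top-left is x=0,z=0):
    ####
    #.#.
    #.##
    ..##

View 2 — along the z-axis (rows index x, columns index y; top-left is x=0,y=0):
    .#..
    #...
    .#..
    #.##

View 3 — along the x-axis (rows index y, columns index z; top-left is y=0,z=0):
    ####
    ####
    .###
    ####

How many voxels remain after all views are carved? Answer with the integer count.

remaining voxels: 15

initial block: 4^3 = 64
step 1: project along y, AND mask (11/16) → |grid| = 44
step 2: project along z, AND mask (6/16) → |grid| = 15
step 3: project along x, AND mask (15/16) → |grid| = 15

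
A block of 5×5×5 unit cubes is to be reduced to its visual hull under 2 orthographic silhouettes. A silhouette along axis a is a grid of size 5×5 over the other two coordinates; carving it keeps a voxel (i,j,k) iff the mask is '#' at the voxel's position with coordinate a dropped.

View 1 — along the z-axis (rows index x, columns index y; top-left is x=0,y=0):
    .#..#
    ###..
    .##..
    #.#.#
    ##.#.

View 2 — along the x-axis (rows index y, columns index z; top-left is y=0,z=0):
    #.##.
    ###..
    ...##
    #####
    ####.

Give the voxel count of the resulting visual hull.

before carving: 125 voxels (5×5×5)
after view 1 [z-axis, 13 of 25 cells solid] → remaining = 65
after view 2 [x-axis, 17 of 25 cells solid] → remaining = 40

voxel count = 40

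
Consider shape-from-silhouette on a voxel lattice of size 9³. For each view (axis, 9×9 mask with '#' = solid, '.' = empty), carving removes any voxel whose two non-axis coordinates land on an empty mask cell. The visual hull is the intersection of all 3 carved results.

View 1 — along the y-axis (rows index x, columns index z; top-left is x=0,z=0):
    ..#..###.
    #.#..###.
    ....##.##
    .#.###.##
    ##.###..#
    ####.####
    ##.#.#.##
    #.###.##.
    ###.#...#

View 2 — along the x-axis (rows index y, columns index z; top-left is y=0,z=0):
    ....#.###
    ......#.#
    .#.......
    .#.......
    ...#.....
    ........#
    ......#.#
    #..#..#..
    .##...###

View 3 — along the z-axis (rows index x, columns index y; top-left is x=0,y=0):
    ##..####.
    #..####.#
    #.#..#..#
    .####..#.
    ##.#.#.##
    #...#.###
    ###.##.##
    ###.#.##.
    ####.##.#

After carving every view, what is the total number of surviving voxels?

75 voxels

start: 9×9×9 = 729 voxels
  1. axis=1 (XZ plane), |mask|=50  ⇒  voxels=450
  2. axis=0 (YZ plane), |mask|=20  ⇒  voxels=105
  3. axis=2 (XY plane), |mask|=52  ⇒  voxels=75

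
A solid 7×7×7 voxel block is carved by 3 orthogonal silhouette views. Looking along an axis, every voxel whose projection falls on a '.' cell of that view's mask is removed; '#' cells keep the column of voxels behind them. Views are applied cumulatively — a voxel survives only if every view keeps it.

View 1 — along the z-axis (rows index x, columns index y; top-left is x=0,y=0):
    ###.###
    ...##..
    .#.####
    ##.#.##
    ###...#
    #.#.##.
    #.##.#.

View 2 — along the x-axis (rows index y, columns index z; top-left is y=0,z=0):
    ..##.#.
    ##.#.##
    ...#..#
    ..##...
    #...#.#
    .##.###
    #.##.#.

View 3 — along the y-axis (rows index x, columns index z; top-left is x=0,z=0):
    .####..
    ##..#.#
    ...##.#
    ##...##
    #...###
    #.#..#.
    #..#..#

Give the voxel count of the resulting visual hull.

|visual hull| = 49

initial block: 7^3 = 343
carve view 1 (along z, XY-mask fill 30/49): 210 voxels remain
carve view 2 (along x, YZ-mask fill 24/49): 104 voxels remain
carve view 3 (along y, XZ-mask fill 25/49): 49 voxels remain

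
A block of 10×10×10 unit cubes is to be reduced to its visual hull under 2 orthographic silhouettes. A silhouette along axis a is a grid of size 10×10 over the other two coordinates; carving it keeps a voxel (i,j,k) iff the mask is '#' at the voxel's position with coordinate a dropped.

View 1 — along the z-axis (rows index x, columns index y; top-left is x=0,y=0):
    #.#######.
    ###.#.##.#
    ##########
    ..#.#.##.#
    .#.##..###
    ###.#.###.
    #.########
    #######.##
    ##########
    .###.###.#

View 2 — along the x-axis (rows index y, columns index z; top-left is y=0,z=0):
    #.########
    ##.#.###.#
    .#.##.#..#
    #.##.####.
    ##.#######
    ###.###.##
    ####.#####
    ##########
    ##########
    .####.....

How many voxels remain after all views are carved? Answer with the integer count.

remaining voxels: 608

start: 10×10×10 = 1000 voxels
  1. axis=2 (XY plane), |mask|=78  ⇒  voxels=780
  2. axis=0 (YZ plane), |mask|=78  ⇒  voxels=608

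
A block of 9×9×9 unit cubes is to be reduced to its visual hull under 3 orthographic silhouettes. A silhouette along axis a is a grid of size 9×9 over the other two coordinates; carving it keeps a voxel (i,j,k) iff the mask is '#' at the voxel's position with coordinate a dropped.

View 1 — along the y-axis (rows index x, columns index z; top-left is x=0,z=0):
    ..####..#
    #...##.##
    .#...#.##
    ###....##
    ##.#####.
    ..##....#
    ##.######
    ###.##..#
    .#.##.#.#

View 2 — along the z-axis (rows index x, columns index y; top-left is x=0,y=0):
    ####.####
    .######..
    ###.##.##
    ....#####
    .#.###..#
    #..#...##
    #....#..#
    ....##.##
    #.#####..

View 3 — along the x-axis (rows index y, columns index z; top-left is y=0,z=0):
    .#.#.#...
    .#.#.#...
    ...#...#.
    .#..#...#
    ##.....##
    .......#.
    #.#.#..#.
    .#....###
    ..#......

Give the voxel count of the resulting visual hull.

start: 9×9×9 = 729 voxels
[1] y-view keeps 48 columns → grid now 432
[2] z-view keeps 48 columns → grid now 248
[3] x-view keeps 25 columns → grid now 78

voxel count = 78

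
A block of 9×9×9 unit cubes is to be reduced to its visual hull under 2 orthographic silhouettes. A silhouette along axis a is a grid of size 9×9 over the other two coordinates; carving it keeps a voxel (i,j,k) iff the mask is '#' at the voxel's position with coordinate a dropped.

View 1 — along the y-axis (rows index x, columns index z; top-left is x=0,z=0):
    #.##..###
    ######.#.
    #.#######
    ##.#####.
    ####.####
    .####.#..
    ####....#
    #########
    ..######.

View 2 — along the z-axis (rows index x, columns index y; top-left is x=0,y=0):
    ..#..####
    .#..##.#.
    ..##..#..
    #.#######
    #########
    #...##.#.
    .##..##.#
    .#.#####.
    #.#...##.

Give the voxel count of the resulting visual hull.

before carving: 729 voxels (9×9×9)
  1. axis=1 (XZ plane), |mask|=61  ⇒  voxels=549
  2. axis=2 (XY plane), |mask|=48  ⇒  voxels=333

voxel count = 333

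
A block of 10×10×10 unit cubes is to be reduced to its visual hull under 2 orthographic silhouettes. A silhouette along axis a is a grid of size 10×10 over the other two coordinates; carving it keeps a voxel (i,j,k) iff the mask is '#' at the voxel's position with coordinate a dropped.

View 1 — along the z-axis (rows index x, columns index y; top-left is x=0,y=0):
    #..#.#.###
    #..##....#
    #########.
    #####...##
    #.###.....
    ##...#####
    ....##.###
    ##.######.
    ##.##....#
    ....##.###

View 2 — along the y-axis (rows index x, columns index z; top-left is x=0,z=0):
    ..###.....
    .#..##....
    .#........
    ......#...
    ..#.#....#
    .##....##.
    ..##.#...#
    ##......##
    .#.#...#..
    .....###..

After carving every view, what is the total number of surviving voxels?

voxel count = 168

before carving: 1000 voxels (10×10×10)
[1] z-view keeps 60 columns → grid now 600
[2] y-view keeps 29 columns → grid now 168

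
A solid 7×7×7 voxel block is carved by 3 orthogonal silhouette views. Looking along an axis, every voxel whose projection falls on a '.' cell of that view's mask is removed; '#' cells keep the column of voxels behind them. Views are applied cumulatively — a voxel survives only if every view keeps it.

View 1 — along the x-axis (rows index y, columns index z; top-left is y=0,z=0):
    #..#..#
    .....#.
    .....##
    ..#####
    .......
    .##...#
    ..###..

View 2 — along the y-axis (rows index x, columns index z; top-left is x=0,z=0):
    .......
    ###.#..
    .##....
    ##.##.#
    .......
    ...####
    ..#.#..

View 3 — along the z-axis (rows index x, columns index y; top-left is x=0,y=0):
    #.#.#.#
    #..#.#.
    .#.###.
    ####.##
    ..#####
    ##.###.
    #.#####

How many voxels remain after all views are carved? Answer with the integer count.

32 voxels

before carving: 343 voxels (7×7×7)
  1. axis=0 (YZ plane), |mask|=17  ⇒  voxels=119
  2. axis=1 (XZ plane), |mask|=17  ⇒  voxels=39
  3. axis=2 (XY plane), |mask|=33  ⇒  voxels=32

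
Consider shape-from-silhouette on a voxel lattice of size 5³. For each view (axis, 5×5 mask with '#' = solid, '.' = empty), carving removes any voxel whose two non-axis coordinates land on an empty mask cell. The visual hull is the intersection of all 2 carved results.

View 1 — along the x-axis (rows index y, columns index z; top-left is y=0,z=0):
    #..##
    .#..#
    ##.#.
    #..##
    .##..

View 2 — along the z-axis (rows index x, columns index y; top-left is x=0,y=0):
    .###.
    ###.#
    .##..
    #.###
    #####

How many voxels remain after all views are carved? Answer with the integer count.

full grid |V| = 125
carve view 1 (along x, YZ-mask fill 13/25): 65 voxels remain
carve view 2 (along z, XY-mask fill 18/25): 47 voxels remain

remaining voxels: 47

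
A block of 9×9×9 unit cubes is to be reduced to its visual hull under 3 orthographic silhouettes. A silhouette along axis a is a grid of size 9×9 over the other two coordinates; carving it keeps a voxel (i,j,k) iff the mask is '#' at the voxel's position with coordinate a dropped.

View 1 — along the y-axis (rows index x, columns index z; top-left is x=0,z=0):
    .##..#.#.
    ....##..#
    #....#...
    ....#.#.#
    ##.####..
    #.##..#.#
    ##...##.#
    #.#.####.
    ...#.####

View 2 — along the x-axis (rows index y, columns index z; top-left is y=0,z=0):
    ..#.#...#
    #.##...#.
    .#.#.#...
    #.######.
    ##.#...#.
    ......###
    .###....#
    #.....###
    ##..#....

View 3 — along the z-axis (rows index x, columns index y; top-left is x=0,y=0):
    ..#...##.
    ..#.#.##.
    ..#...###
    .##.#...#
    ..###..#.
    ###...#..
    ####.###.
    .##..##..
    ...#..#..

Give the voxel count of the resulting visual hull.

full grid |V| = 729
after view 1 [y-axis, 39 of 81 cells solid] → remaining = 351
after view 2 [x-axis, 35 of 81 cells solid] → remaining = 143
after view 3 [z-axis, 36 of 81 cells solid] → remaining = 61

61 voxels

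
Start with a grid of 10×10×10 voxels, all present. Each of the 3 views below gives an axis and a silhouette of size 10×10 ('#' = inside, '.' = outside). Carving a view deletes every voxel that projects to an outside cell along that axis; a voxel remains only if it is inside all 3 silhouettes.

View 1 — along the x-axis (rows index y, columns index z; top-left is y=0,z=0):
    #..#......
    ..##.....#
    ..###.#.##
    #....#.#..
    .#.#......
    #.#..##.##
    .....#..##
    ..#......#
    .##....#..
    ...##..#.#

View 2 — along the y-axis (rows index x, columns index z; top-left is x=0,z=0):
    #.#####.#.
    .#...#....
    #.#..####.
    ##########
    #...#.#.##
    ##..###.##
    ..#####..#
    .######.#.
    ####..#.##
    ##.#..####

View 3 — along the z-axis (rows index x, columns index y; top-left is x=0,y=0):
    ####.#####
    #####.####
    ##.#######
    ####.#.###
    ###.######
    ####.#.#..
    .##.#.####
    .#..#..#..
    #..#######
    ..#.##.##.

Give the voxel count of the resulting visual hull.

153 voxels

initial block: 10^3 = 1000
after view 1 [x-axis, 34 of 100 cells solid] → remaining = 340
after view 2 [y-axis, 64 of 100 cells solid] → remaining = 213
after view 3 [z-axis, 73 of 100 cells solid] → remaining = 153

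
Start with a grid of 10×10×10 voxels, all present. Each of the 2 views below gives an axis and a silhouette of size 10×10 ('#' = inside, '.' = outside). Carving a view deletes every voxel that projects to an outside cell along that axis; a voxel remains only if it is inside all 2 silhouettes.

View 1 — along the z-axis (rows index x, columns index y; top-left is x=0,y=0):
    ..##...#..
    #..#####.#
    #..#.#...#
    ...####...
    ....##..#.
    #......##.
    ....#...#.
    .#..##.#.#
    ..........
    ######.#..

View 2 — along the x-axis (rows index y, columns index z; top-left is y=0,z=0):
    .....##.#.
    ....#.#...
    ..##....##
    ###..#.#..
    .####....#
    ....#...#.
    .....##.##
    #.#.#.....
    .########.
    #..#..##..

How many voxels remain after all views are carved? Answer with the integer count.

150 voxels

initial block: 10^3 = 1000
after view 1 [z-axis, 38 of 100 cells solid] → remaining = 380
after view 2 [x-axis, 40 of 100 cells solid] → remaining = 150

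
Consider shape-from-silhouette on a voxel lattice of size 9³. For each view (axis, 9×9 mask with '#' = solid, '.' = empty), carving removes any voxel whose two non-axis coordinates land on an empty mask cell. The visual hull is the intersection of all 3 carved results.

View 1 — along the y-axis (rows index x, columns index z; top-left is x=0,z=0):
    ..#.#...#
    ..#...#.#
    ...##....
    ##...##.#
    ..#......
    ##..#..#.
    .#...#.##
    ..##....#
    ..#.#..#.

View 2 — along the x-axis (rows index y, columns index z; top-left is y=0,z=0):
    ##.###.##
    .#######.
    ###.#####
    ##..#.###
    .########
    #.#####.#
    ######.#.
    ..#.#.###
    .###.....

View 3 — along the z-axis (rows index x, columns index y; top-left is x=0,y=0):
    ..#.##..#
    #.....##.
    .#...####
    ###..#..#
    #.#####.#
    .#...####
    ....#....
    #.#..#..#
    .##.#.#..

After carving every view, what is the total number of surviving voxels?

full grid |V| = 729
after view 1 [y-axis, 28 of 81 cells solid] → remaining = 252
after view 2 [x-axis, 58 of 81 cells solid] → remaining = 185
after view 3 [z-axis, 38 of 81 cells solid] → remaining = 82

82 voxels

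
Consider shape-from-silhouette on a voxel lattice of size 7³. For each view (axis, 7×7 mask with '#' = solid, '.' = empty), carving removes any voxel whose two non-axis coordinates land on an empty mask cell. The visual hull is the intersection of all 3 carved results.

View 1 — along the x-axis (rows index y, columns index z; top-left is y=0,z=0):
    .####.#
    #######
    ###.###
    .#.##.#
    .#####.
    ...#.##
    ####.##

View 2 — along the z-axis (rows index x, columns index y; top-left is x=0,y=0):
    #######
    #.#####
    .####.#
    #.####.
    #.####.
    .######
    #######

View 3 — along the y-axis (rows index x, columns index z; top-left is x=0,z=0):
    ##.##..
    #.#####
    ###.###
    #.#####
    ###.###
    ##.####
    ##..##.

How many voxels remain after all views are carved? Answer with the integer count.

full grid |V| = 343
after view 1 [x-axis, 36 of 49 cells solid] → remaining = 252
after view 2 [z-axis, 41 of 49 cells solid] → remaining = 206
after view 3 [y-axis, 38 of 49 cells solid] → remaining = 152

voxel count = 152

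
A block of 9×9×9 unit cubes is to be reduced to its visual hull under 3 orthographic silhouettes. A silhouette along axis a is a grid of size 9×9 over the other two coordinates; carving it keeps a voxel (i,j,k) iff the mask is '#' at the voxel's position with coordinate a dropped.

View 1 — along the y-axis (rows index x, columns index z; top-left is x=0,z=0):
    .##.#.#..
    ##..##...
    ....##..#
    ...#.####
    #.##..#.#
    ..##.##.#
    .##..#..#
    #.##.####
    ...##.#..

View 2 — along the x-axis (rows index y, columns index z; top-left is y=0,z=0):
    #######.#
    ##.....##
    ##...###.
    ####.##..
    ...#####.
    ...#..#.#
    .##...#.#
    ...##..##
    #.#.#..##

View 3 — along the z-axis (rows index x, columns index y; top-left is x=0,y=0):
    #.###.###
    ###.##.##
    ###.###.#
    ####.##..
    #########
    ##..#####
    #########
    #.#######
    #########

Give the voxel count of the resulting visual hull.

full grid |V| = 729
step 1: project along y, AND mask (40/81) → |grid| = 360
step 2: project along x, AND mask (44/81) → |grid| = 197
step 3: project along z, AND mask (69/81) → |grid| = 170

remaining voxels: 170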